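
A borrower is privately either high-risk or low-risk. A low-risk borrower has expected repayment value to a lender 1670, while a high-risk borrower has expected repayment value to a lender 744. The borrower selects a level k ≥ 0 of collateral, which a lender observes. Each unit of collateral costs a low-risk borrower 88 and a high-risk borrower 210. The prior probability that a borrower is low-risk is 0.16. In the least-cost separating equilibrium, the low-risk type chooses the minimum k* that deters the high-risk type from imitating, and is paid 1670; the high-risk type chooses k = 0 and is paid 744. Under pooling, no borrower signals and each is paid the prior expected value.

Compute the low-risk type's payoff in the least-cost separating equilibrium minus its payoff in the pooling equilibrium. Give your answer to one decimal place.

389.8

Least-cost separating signal: k* solves 744 = 1670 − 210·k*, so k* = (1670 − 744)/210 ≈ 4.4095.
Low-risk type's separating payoff: 1670 − 88 × k* = 1670 − 88 × (1670 − 744)/210 = 1670 − 81488/210 ≈ 1281.962.
Pooling payoff: 0.16 × 1670 + 0.84 × 744 = 892.16.
Difference: 1281.962 − 892.16 = 389.802, i.e. 389.8 to one decimal place.
The low-risk type prefers to separate.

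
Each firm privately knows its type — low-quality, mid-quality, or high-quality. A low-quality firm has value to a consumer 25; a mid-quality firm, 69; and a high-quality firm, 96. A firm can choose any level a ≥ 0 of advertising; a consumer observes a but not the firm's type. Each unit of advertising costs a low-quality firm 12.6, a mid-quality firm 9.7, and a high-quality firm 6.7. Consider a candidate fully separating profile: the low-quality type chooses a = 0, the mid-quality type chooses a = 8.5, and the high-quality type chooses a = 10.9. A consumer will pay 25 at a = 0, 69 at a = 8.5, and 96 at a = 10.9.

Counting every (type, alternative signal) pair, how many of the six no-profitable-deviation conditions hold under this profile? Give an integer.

Mid-quality (own payoff 69 − 9.7×8.5 = -13.45): to a=0 gives 25 → profitable ✗; to a=10.9 gives 96 − 9.7×10.9 = -9.73 → profitable ✗.
High-quality (own payoff 96 − 6.7×10.9 = 22.97): to a=0 gives 25 → profitable ✗; to a=8.5 gives 69 − 6.7×8.5 = 12.05 → no gain ✓.
Low-quality (own payoff 25): to a=8.5 gives 69 − 12.6×8.5 = -38.1 → no gain ✓; to a=10.9 gives 96 − 12.6×10.9 = -41.34 → no gain ✓.
3 of the 6 constraints hold; not an equilibrium.

3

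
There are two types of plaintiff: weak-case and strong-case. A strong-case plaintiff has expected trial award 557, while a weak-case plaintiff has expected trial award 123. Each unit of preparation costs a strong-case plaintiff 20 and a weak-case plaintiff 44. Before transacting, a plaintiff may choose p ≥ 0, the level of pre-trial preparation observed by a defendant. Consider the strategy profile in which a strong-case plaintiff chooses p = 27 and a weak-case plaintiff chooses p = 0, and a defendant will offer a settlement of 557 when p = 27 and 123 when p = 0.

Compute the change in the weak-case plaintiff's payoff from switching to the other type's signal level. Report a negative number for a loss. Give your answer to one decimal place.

Playing p = 0 the weak-case plaintiff receives 123.
Deviating to p = 27 brings payment 557 at cost 44 × 27 = 1188, netting -631.
Gain from deviating: -631 − 123 = -754.0.
The gain is negative, so the weak-case type's incentive-compatibility constraint is satisfied.

-754.0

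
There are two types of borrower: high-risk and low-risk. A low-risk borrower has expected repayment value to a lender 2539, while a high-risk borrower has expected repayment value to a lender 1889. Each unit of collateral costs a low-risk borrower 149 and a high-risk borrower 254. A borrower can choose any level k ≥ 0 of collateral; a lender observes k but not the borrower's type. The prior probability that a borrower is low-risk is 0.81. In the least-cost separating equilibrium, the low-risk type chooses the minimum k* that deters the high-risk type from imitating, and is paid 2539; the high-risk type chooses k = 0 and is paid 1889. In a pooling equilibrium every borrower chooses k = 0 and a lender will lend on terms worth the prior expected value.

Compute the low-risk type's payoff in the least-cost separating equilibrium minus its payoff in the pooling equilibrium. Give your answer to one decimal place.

-257.8

Least-cost separating signal: k* solves 1889 = 2539 − 254·k*, so k* = (2539 − 1889)/254 ≈ 2.5591.
Low-risk type's separating payoff: 2539 − 149 × k* = 2539 − 149 × (2539 − 1889)/254 = 2539 − 96850/254 ≈ 2157.701.
Pooling payoff: 0.81 × 2539 + 0.19 × 1889 = 2415.5.
Difference: 2157.701 − 2415.5 = -257.799, i.e. -257.8 to one decimal place.
The low-risk type would prefer the pooling outcome.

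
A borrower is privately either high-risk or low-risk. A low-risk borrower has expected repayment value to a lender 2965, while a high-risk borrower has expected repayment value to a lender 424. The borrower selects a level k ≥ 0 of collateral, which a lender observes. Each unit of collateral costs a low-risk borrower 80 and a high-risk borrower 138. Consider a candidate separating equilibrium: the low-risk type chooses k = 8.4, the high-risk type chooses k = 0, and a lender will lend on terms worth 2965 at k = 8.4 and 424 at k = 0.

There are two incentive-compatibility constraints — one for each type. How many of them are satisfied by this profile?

1

Low-risk type: signal → 2965 − 80 × 8.4 = 2293; deviate to 0 → 424. IC holds (2293 ≥ 424).
High-risk type: stay at 0 → 424; mimic → 2965 − 138 × 8.4 = 1805.8. IC fails (424 < 1805.8).
1 of 2 constraints hold, so this profile is not an equilibrium.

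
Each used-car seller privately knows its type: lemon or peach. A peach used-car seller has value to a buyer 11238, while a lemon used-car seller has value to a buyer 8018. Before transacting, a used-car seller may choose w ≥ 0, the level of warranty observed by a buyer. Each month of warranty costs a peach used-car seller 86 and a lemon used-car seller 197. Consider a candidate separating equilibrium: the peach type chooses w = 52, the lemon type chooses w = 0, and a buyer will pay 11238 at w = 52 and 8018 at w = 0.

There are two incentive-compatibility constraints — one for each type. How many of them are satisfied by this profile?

Lemon type: stay at 0 → 8018; mimic → 11238 − 197 × 52 = 994. IC holds (8018 ≥ 994).
Peach type: signal → 11238 − 86 × 52 = 6766; deviate to 0 → 8018. IC fails (6766 < 8018).
1 of 2 constraints hold, so this profile is not an equilibrium.

1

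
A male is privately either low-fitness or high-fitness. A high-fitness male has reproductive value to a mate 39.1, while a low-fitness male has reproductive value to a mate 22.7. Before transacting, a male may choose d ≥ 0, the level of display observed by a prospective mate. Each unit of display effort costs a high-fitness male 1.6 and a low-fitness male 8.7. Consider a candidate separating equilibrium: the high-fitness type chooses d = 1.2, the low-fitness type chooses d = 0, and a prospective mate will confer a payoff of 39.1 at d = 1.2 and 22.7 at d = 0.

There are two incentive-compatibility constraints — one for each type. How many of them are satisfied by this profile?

Low-fitness type: stay at 0 → 22.7; mimic → 39.1 − 8.7 × 1.2 = 28.66. IC fails (22.7 < 28.66).
High-fitness type: signal → 39.1 − 1.6 × 1.2 = 37.18; deviate to 0 → 22.7. IC holds (37.18 ≥ 22.7).
1 of 2 constraints hold, so this profile is not an equilibrium.

1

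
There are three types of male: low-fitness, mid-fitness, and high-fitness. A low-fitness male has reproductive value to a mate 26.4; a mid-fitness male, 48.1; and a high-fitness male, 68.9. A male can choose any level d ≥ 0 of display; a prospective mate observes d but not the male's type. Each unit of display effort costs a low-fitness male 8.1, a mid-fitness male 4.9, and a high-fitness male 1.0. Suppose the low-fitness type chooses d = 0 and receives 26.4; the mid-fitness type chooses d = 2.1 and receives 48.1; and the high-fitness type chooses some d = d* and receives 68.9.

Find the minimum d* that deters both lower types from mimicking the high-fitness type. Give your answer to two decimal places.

6.34

Low-fitness type (on-path payoff 26.4) won't mimic when 26.4 ≥ 68.9 − 8.1·d*, i.e. d* ≥ 5.25.
Mid-fitness type (on-path payoff 48.1 − 4.9×2.1 = 37.81) won't mimic when 37.81 ≥ 68.9 − 4.9·d*, i.e. d* ≥ 6.34.
Both must hold, so d* = max(5.25, 6.34) = 6.34. The mid-fitness type's constraint binds.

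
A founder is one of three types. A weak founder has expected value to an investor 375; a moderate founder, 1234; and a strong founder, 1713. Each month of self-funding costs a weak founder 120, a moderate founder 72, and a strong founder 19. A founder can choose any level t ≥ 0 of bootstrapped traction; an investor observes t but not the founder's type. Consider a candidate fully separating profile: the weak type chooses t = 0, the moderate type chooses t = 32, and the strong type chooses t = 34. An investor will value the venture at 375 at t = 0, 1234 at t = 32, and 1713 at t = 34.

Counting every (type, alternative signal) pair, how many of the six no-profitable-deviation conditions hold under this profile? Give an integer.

Moderate (own payoff 1234 − 72×32 = -1070): to t=0 gives 375 → profitable ✗; to t=34 gives 1713 − 72×34 = -735 → profitable ✗.
Strong (own payoff 1713 − 19×34 = 1067): to t=0 gives 375 → no gain ✓; to t=32 gives 1234 − 19×32 = 626 → no gain ✓.
Weak (own payoff 375): to t=32 gives 1234 − 120×32 = -2606 → no gain ✓; to t=34 gives 1713 − 120×34 = -2367 → no gain ✓.
4 of the 6 constraints hold; not an equilibrium.

4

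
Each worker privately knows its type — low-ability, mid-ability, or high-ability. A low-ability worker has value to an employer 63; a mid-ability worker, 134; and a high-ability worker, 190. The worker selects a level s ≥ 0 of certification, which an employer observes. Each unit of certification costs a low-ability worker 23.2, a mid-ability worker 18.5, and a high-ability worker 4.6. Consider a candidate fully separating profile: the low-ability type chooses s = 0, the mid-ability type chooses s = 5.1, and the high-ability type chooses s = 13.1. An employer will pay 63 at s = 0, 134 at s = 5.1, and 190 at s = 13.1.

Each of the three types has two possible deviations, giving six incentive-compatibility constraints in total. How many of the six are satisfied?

5

High-ability (own payoff 190 − 4.6×13.1 = 129.74): to s=0 gives 63 → no gain ✓; to s=5.1 gives 134 − 4.6×5.1 = 110.54 → no gain ✓.
Mid-ability (own payoff 134 − 18.5×5.1 = 39.65): to s=0 gives 63 → profitable ✗; to s=13.1 gives 190 − 18.5×13.1 = -52.35 → no gain ✓.
Low-ability (own payoff 63): to s=5.1 gives 134 − 23.2×5.1 = 15.68 → no gain ✓; to s=13.1 gives 190 − 23.2×13.1 = -113.92 → no gain ✓.
5 of the 6 constraints hold; not an equilibrium.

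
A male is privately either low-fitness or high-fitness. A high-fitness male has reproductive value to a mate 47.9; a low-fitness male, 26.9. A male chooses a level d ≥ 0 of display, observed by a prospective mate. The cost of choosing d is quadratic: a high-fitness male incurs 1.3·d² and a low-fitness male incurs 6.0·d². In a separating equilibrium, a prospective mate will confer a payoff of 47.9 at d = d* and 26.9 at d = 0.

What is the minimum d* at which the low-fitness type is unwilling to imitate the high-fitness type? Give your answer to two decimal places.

1.87

The low-fitness type at d = 0 receives 26.9; imitating at d* yields 47.9 − 6.0·d*².
Indifference: 26.9 = 47.9 − 6.0·d*², so d*² = (47.9 − 26.9) / 6.0 = 3.5.
d* = √3.5 ≈ 1.87.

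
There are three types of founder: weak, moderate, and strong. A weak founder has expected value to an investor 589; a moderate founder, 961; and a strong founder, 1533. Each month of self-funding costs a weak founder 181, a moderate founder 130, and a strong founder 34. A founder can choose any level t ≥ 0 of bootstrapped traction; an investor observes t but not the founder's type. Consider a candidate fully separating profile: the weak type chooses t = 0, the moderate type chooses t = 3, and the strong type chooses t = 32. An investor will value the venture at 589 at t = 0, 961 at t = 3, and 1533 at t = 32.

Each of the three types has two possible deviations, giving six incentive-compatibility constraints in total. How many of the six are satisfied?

Moderate (own payoff 961 − 130×3 = 571): to t=0 gives 589 → profitable ✗; to t=32 gives 1533 − 130×32 = -2627 → no gain ✓.
Strong (own payoff 1533 − 34×32 = 445): to t=0 gives 589 → profitable ✗; to t=3 gives 961 − 34×3 = 859 → profitable ✗.
Weak (own payoff 589): to t=3 gives 961 − 181×3 = 418 → no gain ✓; to t=32 gives 1533 − 181×32 = -4259 → no gain ✓.
3 of the 6 constraints hold; not an equilibrium.

3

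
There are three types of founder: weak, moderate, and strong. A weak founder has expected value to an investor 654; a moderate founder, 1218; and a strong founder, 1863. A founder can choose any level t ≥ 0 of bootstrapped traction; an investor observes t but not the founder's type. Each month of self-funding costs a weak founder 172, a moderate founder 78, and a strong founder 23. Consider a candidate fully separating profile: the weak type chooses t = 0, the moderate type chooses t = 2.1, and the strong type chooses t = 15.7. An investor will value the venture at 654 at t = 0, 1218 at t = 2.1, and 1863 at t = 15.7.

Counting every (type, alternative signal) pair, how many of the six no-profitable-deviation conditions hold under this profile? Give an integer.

Weak (own payoff 654): to t=2.1 gives 1218 − 172×2.1 = 856.8 → profitable ✗; to t=15.7 gives 1863 − 172×15.7 = -837.4 → no gain ✓.
Strong (own payoff 1863 − 23×15.7 = 1501.9): to t=0 gives 654 → no gain ✓; to t=2.1 gives 1218 − 23×2.1 = 1169.7 → no gain ✓.
Moderate (own payoff 1218 − 78×2.1 = 1054.2): to t=0 gives 654 → no gain ✓; to t=15.7 gives 1863 − 78×15.7 = 638.4 → no gain ✓.
5 of the 6 constraints hold; not an equilibrium.

5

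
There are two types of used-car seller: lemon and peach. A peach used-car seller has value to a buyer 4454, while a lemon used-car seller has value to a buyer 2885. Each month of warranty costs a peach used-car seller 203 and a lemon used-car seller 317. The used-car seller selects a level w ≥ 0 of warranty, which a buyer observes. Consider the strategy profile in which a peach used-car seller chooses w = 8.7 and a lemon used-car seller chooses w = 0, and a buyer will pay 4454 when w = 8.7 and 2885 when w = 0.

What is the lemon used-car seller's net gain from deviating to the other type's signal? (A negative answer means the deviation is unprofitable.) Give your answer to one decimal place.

-1188.9

Playing w = 0 the lemon used-car seller receives 2885.
Deviating to w = 8.7 brings payment 4454 at cost 317 × 8.7 = 2757.9, netting 1696.1.
Gain from deviating: 1696.1 − 2885 = -1188.9.
The gain is negative, so the lemon type's incentive-compatibility constraint is satisfied.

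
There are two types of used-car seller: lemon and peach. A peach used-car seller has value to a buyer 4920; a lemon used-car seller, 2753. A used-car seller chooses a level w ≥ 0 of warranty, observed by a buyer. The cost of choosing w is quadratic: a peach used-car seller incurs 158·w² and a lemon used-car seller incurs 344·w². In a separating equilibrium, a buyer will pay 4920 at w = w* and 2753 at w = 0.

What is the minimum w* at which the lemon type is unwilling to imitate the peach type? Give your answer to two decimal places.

The lemon type at w = 0 receives 2753; imitating at w* yields 4920 − 344·w*².
Indifference: 2753 = 4920 − 344·w*², so w*² = (4920 − 2753) / 344 ≈ 6.2994.
w* = √6.2994 ≈ 2.51.

2.51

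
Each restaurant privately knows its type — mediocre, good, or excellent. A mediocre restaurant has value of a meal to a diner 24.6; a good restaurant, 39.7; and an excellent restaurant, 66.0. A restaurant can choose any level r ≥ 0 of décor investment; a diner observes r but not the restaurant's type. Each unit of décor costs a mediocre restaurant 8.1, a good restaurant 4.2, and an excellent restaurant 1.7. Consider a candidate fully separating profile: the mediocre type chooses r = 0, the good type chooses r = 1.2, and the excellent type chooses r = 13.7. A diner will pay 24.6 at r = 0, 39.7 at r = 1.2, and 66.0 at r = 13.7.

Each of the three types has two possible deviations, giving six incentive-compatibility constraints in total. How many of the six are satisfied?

5

Mediocre (own payoff 24.6): to r=1.2 gives 39.7 − 8.1×1.2 = 29.98 → profitable ✗; to r=13.7 gives 66.0 − 8.1×13.7 = -44.97 → no gain ✓.
Excellent (own payoff 66.0 − 1.7×13.7 = 42.71): to r=0 gives 24.6 → no gain ✓; to r=1.2 gives 39.7 − 1.7×1.2 = 37.66 → no gain ✓.
Good (own payoff 39.7 − 4.2×1.2 = 34.66): to r=0 gives 24.6 → no gain ✓; to r=13.7 gives 66.0 − 4.2×13.7 = 8.46 → no gain ✓.
5 of the 6 constraints hold; not an equilibrium.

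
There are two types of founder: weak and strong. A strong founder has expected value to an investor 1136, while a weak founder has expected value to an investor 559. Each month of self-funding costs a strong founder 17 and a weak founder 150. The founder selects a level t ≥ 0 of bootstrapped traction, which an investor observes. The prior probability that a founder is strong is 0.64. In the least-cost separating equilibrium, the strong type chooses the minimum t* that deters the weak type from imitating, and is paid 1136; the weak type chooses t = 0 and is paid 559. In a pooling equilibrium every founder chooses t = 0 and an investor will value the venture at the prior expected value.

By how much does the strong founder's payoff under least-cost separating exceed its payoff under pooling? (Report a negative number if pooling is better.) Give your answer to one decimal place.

142.3

Least-cost separating signal: t* solves 559 = 1136 − 150·t*, so t* = (1136 − 559)/150 ≈ 3.8467.
Strong type's separating payoff: 1136 − 17 × t* = 1136 − 17 × (1136 − 559)/150 = 1136 − 9809/150 ≈ 1070.607.
Pooling payoff: 0.64 × 1136 + 0.36 × 559 = 928.28.
Difference: 1070.607 − 928.28 = 142.327, i.e. 142.3 to one decimal place.
The strong type prefers to separate.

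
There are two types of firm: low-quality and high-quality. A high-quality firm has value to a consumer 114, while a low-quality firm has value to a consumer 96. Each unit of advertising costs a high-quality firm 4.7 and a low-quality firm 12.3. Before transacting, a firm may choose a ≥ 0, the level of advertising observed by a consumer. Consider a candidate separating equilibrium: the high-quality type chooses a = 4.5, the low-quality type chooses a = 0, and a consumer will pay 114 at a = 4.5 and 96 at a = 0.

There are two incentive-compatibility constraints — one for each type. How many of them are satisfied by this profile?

Low-quality type: stay at 0 → 96; mimic → 114 − 12.3 × 4.5 = 58.65. IC holds (96 ≥ 58.65).
High-quality type: signal → 114 − 4.7 × 4.5 = 92.85; deviate to 0 → 96. IC fails (92.85 < 96).
1 of 2 constraints hold, so this profile is not an equilibrium.

1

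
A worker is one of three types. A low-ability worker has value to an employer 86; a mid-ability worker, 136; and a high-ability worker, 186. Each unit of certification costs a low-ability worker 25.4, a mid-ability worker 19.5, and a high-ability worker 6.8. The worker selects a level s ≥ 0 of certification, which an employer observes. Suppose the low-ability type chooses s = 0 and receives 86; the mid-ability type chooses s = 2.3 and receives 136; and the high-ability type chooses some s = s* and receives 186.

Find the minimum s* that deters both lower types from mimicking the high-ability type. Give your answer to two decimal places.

Mid-ability type (on-path payoff 136 − 19.5×2.3 = 91.15) won't mimic when 91.15 ≥ 186 − 19.5·s*, i.e. s* ≥ 4.86.
Low-ability type (on-path payoff 86) won't mimic when 86 ≥ 186 − 25.4·s*, i.e. s* ≥ 3.94.
Both must hold, so s* = max(3.94, 4.86) = 4.86. The mid-ability type's constraint binds.

4.86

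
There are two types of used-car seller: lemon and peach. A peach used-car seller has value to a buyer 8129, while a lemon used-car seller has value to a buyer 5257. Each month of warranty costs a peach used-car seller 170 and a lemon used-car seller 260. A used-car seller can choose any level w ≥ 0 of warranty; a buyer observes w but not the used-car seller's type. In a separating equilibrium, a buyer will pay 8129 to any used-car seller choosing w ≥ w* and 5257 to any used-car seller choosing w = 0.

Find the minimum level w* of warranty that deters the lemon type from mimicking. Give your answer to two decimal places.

A lemon used-car seller choosing w = 0 receives 5257.
Imitating at w* instead would pay 8129 at cost 260·w*, netting 8129 − 260·w*.
Indifference: 5257 = 8129 − 260·w*, so w* = (8129 − 5257) / 260 ≈ 11.05.
At w* the lemon type's incentive constraint just binds; the peach type strictly prefers w* since its per-unit cost is lower.

11.05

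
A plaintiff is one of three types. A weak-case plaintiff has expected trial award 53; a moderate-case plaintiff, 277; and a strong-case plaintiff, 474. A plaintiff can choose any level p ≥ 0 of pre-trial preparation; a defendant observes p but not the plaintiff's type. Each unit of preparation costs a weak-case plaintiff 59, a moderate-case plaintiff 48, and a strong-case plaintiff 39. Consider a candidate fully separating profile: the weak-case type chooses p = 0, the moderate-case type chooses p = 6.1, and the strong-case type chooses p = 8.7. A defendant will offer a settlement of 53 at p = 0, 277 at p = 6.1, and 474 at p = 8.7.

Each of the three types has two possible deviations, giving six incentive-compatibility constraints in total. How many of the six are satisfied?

4

Weak-case (own payoff 53): to p=6.1 gives 277 − 59×6.1 = -82.9 → no gain ✓; to p=8.7 gives 474 − 59×8.7 = -39.3 → no gain ✓.
Moderate-case (own payoff 277 − 48×6.1 = -15.8): to p=0 gives 53 → profitable ✗; to p=8.7 gives 474 − 48×8.7 = 56.4 → profitable ✗.
Strong-case (own payoff 474 − 39×8.7 = 134.7): to p=0 gives 53 → no gain ✓; to p=6.1 gives 277 − 39×6.1 = 39.1 → no gain ✓.
4 of the 6 constraints hold; not an equilibrium.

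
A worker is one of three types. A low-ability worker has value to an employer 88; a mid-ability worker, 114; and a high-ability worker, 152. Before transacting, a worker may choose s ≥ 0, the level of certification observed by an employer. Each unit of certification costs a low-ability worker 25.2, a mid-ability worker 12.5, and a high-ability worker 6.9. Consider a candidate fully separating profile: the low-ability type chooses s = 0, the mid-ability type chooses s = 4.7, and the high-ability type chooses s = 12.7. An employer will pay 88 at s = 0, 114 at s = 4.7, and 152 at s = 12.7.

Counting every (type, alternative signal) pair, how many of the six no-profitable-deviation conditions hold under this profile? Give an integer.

High-ability (own payoff 152 − 6.9×12.7 = 64.37): to s=0 gives 88 → profitable ✗; to s=4.7 gives 114 − 6.9×4.7 = 81.57 → profitable ✗.
Low-ability (own payoff 88): to s=4.7 gives 114 − 25.2×4.7 = -4.44 → no gain ✓; to s=12.7 gives 152 − 25.2×12.7 = -168.04 → no gain ✓.
Mid-ability (own payoff 114 − 12.5×4.7 = 55.25): to s=0 gives 88 → profitable ✗; to s=12.7 gives 152 − 12.5×12.7 = -6.75 → no gain ✓.
3 of the 6 constraints hold; not an equilibrium.

3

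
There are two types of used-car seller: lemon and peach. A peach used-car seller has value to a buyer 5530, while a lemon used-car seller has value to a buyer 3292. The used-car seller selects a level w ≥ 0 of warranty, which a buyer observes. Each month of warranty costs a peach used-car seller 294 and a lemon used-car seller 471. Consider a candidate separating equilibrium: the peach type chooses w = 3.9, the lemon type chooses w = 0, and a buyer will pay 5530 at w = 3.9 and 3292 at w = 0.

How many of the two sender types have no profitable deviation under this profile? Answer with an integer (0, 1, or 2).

1

Peach type: signal → 5530 − 294 × 3.9 = 4383.4; deviate to 0 → 3292. IC holds (4383.4 ≥ 3292).
Lemon type: stay at 0 → 3292; mimic → 5530 − 471 × 3.9 = 3693.1. IC fails (3292 < 3693.1).
1 of 2 constraints hold, so this profile is not an equilibrium.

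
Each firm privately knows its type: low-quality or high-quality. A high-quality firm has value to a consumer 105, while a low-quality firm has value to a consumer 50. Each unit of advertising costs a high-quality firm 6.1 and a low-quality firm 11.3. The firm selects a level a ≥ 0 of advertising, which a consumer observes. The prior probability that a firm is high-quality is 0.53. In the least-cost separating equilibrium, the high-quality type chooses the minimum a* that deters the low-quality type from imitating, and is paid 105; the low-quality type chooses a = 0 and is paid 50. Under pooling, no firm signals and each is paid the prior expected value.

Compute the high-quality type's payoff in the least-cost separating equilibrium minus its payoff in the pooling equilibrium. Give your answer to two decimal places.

-3.84

Least-cost separating signal: a* solves 50 = 105 − 11.3·a*, so a* = (105 − 50)/11.3 ≈ 4.8673.
High-quality type's separating payoff: 105 − 6.1 × a* = 105 − 6.1 × (105 − 50)/11.3 = 105 − 335.5/11.3 ≈ 75.3097.
Pooling payoff: 0.53 × 105 + 0.47 × 50 = 79.15.
Difference: 75.3097 − 79.15 = -3.8403, i.e. -3.84 to two decimal places.
The high-quality type would prefer the pooling outcome.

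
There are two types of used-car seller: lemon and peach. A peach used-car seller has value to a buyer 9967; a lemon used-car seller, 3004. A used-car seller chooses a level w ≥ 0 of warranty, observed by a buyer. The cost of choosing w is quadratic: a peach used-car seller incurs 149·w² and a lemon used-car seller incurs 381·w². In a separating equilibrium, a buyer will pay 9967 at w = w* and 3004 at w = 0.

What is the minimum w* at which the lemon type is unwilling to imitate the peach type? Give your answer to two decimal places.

The lemon type at w = 0 receives 3004; imitating at w* yields 9967 − 381·w*².
Indifference: 3004 = 9967 − 381·w*², so w*² = (9967 − 3004) / 381 ≈ 18.2756.
w* = √18.2756 ≈ 4.27.

4.27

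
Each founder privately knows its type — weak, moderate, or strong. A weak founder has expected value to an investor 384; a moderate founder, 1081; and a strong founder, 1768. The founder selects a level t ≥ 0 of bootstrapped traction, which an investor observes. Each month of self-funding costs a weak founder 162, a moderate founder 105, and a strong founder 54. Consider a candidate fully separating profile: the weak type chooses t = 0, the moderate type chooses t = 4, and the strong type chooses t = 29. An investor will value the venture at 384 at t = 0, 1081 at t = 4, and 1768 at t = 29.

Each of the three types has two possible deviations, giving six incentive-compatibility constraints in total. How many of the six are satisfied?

3

Strong (own payoff 1768 − 54×29 = 202): to t=0 gives 384 → profitable ✗; to t=4 gives 1081 − 54×4 = 865 → profitable ✗.
Moderate (own payoff 1081 − 105×4 = 661): to t=0 gives 384 → no gain ✓; to t=29 gives 1768 − 105×29 = -1277 → no gain ✓.
Weak (own payoff 384): to t=4 gives 1081 − 162×4 = 433 → profitable ✗; to t=29 gives 1768 − 162×29 = -2930 → no gain ✓.
3 of the 6 constraints hold; not an equilibrium.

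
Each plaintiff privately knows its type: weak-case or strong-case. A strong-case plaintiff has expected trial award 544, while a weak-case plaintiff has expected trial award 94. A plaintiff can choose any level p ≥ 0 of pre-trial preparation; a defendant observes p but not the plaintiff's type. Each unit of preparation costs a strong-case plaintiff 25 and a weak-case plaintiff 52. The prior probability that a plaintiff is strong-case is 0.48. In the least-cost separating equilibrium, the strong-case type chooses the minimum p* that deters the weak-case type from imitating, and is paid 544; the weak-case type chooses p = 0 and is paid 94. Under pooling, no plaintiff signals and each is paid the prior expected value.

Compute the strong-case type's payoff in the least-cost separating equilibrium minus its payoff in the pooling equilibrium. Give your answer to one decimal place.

17.7

Least-cost separating signal: p* solves 94 = 544 − 52·p*, so p* = (544 − 94)/52 ≈ 8.6538.
Strong-case type's separating payoff: 544 − 25 × p* = 544 − 25 × (544 − 94)/52 = 544 − 11250/52 ≈ 327.654.
Pooling payoff: 0.48 × 544 + 0.52 × 94 = 310.
Difference: 327.654 − 310 = 17.654, i.e. 17.7 to one decimal place.
The strong-case type prefers to separate.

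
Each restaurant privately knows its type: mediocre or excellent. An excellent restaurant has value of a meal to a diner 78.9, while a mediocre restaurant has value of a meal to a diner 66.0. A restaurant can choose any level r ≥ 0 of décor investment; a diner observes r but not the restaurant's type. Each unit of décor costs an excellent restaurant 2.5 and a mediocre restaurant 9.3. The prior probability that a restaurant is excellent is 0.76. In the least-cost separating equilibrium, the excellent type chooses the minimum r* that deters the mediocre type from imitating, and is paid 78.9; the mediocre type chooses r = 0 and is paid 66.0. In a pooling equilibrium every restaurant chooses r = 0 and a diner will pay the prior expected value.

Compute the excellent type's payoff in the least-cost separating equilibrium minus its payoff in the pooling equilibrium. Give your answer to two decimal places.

-0.37

Least-cost separating signal: r* solves 66.0 = 78.9 − 9.3·r*, so r* = (78.9 − 66.0)/9.3 ≈ 1.3871.
Excellent type's separating payoff: 78.9 − 2.5 × r* = 78.9 − 2.5 × (78.9 − 66.0)/9.3 = 78.9 − 32.25/9.3 ≈ 75.4323.
Pooling payoff: 0.76 × 78.9 + 0.24 × 66.0 = 75.804.
Difference: 75.4323 − 75.804 = -0.3717, i.e. -0.37 to two decimal places.
The excellent type would prefer the pooling outcome.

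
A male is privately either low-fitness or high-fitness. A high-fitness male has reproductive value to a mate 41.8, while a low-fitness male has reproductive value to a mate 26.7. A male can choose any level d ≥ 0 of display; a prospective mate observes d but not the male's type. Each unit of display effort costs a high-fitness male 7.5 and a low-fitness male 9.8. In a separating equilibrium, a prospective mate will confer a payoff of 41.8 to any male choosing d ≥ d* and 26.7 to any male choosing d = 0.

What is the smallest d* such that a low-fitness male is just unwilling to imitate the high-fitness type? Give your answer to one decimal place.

A low-fitness male choosing d = 0 receives 26.7.
Imitating at d* instead would pay 41.8 at cost 9.8·d*, netting 41.8 − 9.8·d*.
Indifference: 26.7 = 41.8 − 9.8·d*, so d* = (41.8 − 26.7) / 9.8 ≈ 1.5.
This is the low-fitness type's binding incentive-compatibility constraint; any d ≥ 1.5 sustains separation on that side.

1.5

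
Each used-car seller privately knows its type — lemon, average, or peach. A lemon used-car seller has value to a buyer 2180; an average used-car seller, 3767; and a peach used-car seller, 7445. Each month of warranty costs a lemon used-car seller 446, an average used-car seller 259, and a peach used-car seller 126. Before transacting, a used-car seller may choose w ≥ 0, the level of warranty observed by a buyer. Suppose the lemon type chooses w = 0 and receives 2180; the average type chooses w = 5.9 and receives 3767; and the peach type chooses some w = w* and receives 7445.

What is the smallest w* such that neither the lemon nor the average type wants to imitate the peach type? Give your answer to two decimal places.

20.10

Average type (on-path payoff 3767 − 259×5.9 = 2238.9) won't mimic when 2238.9 ≥ 7445 − 259·w*, i.e. w* ≥ 20.10.
Lemon type (on-path payoff 2180) won't mimic when 2180 ≥ 7445 − 446·w*, i.e. w* ≥ 11.80.
Both must hold, so w* = max(11.80, 20.10) = 20.10. The average type's constraint binds.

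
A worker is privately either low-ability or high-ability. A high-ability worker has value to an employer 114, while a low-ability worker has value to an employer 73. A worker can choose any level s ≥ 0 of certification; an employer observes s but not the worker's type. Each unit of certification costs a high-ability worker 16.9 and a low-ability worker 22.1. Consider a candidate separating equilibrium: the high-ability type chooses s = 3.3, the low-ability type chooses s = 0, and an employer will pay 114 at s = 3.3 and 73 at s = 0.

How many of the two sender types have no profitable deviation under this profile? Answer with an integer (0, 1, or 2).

High-ability type: signal → 114 − 16.9 × 3.3 = 58.23; deviate to 0 → 73. IC fails (58.23 < 73).
Low-ability type: stay at 0 → 73; mimic → 114 − 22.1 × 3.3 = 41.07. IC holds (73 ≥ 41.07).
1 of 2 constraints hold, so this profile is not an equilibrium.

1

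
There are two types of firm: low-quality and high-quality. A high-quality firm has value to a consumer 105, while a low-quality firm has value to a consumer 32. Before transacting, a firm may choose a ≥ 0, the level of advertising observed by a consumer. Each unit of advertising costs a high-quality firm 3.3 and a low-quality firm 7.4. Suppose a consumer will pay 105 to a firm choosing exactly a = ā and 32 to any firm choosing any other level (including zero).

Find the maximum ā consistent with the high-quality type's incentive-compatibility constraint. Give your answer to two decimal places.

Choosing ā yields the high-quality type 105 − 3.3·ā; choosing zero yields 32.
The high-quality type is indifferent at 105 − 3.3·ā = 32, i.e. ā = (105 − 32) / 3.3 ≈ 22.12.
For any ā above 22.12 the high-quality type would rather pool at zero, so separation collapses.

22.12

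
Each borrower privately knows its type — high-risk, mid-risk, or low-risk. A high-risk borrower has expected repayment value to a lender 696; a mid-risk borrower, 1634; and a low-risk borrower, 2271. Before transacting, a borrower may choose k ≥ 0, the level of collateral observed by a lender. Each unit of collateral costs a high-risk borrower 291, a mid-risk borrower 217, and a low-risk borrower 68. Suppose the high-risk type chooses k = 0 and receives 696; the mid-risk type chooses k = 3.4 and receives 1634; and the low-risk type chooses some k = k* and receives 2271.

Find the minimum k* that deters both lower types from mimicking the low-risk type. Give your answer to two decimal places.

6.34

Mid-risk type (on-path payoff 1634 − 217×3.4 = 896.2) won't mimic when 896.2 ≥ 2271 − 217·k*, i.e. k* ≥ 6.34.
High-risk type (on-path payoff 696) won't mimic when 696 ≥ 2271 − 291·k*, i.e. k* ≥ 5.41.
Both must hold, so k* = max(5.41, 6.34) = 6.34. The mid-risk type's constraint binds.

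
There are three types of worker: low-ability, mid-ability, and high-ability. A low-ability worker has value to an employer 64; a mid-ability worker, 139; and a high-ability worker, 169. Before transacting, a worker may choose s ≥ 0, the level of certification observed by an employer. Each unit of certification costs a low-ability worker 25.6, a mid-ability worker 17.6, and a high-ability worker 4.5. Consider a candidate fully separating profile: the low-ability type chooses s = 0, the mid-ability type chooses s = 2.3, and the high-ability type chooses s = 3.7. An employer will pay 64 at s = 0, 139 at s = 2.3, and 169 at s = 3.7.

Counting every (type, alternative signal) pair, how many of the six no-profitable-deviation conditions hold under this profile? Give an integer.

High-ability (own payoff 169 − 4.5×3.7 = 152.35): to s=0 gives 64 → no gain ✓; to s=2.3 gives 139 − 4.5×2.3 = 128.65 → no gain ✓.
Low-ability (own payoff 64): to s=2.3 gives 139 − 25.6×2.3 = 80.12 → profitable ✗; to s=3.7 gives 169 − 25.6×3.7 = 74.28 → profitable ✗.
Mid-ability (own payoff 139 − 17.6×2.3 = 98.52): to s=0 gives 64 → no gain ✓; to s=3.7 gives 169 − 17.6×3.7 = 103.88 → profitable ✗.
3 of the 6 constraints hold; not an equilibrium.

3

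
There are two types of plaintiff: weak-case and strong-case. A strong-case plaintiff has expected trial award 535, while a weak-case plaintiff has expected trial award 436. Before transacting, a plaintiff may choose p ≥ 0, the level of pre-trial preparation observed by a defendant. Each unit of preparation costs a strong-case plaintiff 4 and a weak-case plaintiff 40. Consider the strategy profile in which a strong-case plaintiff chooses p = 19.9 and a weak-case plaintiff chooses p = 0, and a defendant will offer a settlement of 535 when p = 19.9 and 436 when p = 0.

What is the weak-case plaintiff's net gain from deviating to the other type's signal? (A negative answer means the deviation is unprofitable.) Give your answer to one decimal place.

-697.0

Playing p = 0 the weak-case plaintiff receives 436.
Deviating to p = 19.9 brings payment 535 at cost 40 × 19.9 = 796, netting -261.
Gain from deviating: -261 − 436 = -697.0.
The gain is negative, so the weak-case type's incentive-compatibility constraint is satisfied.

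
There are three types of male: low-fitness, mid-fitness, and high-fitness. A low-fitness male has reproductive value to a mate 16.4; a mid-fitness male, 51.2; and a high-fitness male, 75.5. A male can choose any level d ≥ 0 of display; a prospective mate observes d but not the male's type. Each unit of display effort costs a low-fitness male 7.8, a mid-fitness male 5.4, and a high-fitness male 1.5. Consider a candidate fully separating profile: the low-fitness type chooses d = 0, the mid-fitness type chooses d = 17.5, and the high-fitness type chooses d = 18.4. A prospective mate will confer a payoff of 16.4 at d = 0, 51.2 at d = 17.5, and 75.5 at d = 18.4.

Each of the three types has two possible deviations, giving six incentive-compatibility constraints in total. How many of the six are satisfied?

Mid-fitness (own payoff 51.2 − 5.4×17.5 = -43.3): to d=0 gives 16.4 → profitable ✗; to d=18.4 gives 75.5 − 5.4×18.4 = -23.86 → profitable ✗.
High-fitness (own payoff 75.5 − 1.5×18.4 = 47.9): to d=0 gives 16.4 → no gain ✓; to d=17.5 gives 51.2 − 1.5×17.5 = 24.95 → no gain ✓.
Low-fitness (own payoff 16.4): to d=17.5 gives 51.2 − 7.8×17.5 = -85.3 → no gain ✓; to d=18.4 gives 75.5 − 7.8×18.4 = -68.02 → no gain ✓.
4 of the 6 constraints hold; not an equilibrium.

4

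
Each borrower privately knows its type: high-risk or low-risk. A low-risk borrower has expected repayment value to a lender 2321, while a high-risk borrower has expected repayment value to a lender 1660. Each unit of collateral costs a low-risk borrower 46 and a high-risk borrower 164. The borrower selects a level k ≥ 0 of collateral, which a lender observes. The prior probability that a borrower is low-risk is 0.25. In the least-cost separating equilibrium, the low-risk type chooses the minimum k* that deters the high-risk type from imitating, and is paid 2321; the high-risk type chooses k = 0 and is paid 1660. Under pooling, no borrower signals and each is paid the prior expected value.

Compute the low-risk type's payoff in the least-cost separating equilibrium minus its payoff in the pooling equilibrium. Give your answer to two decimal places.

Least-cost separating signal: k* solves 1660 = 2321 − 164·k*, so k* = (2321 − 1660)/164 ≈ 4.0305.
Low-risk type's separating payoff: 2321 − 46 × k* = 2321 − 46 × (2321 − 1660)/164 = 2321 − 30406/164 ≈ 2135.5976.
Pooling payoff: 0.25 × 2321 + 0.75 × 1660 = 1825.25.
Difference: 2135.5976 − 1825.25 = 310.3476, i.e. 310.35 to two decimal places.
The low-risk type prefers to separate.

310.35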